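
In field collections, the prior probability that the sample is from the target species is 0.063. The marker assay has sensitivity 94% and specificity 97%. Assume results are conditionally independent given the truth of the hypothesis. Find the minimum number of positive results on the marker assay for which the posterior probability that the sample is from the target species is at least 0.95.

Prior odds: 0.063 ÷ 0.937 = 63/937.
False-positive rate = 1 − 0.97 = 0.03; likelihood ratio of a positive = 0.94/0.03 = 94/3.
Target odds: 0.95 ÷ 0.05 = 19.
Need (63/937) × (94/3)ⁿ ≥ 19, i.e. (94/3)ⁿ ≥ 17803/63.
(94/3)¹ = 94/3 falls short of 17803/63 but (94/3)² = 8836/9 reaches it, so n = 2.

2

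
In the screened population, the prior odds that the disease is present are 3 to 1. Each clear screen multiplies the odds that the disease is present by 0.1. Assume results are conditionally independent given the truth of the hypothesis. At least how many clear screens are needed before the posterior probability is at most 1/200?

3

Prior odds = 3.
Likelihood ratio per clear screen = 0.1.
Target odds: 0.005 ÷ 0.995 = 1/199.
Need 3 × 0.1ⁿ ≤ 1/199, i.e. 0.1ⁿ ≤ 1/597.
0.1² = 0.01 is still above 1/597 but 0.1³ = 0.001 is at or below it, so n = 3.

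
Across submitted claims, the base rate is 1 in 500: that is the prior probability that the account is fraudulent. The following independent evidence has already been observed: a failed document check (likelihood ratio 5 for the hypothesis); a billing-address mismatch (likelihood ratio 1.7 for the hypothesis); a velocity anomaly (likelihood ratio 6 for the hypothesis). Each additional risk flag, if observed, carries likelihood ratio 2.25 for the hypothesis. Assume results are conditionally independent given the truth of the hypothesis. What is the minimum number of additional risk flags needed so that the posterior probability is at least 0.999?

12

Prior odds = 0.002/0.998 = 1/499.
Combined Bayes factor of the evidence already in hand = 5 × 1.7 × 6 = 51.
Odds after that evidence = (1/499) × 51 = 51/499.
Target odds = 0.999/0.001 = 999.
Need 2.25ⁿ ≥ 999 ÷ (51/499) = 166167/17.
2.25¹¹ ≈7481.83 falls short of 166167/17 but 2.25¹² ≈16834.1 reaches it, so n = 12.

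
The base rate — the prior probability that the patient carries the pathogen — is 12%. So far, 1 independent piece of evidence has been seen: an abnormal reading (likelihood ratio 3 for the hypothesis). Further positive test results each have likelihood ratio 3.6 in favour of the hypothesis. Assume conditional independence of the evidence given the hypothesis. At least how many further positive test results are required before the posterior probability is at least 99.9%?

7

Prior odds = 0.12/0.88 = 3/22.
Bayes factor of the evidence already in hand = 3.
Odds after that evidence = (3/22) × 3 = 9/22.
Target odds = 0.999/0.001 = 999.
Need 3.6ⁿ ≥ 999 ÷ (9/22) = 2442.
3.6⁶ = 34012224/15625 falls short of 2442 but 3.6⁷ = 612220032/78125 reaches it, so n = 7.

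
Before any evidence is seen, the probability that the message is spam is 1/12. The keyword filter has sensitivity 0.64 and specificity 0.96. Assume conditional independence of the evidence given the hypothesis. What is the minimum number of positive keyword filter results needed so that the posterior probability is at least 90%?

Prior odds: (1/12) ÷ (11/12) = 1/11.
False-positive rate = 1 − 0.96 = 0.04; likelihood ratio of a positive = 0.64/0.04 = 16.
Target odds: 0.9 ÷ 0.1 = 9.
Require 16ⁿ ≥ 9 ÷ (1/11) = 99.
16¹ = 16 falls short of 99 but 16² = 256 reaches it, so n = 2.

2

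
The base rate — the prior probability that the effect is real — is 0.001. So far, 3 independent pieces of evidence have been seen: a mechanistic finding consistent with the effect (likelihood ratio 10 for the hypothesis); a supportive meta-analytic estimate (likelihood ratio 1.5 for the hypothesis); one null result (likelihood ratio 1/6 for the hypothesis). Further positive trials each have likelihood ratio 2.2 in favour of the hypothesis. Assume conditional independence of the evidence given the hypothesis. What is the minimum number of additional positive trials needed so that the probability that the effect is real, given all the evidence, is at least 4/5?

10

Prior odds = 0.001/0.999 = 1/999.
Combined Bayes factor of the evidence already in hand = 10 × 1.5 × (1/6) = 2.5.
Odds after that evidence = (1/999) × 2.5 = 5/1998.
Target odds = 0.8/0.2 = 4.
Need 2.2ⁿ ≥ 4 ÷ (5/1998) = 1598.4.
2.2⁹ ≈1207.27 falls short of 1598.4 but 2.2¹⁰ ≈2655.99 reaches it, so n = 10.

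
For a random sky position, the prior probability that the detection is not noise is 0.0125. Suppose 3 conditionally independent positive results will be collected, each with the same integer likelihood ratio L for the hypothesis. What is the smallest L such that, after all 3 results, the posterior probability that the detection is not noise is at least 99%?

20

Prior odds = 0.0125/0.9875 = 1/79.
Target odds = 0.99/0.01 = 99.
Need L³ ≥ 99 ÷ (1/79) = 7821.
19³ = 6859 < 7821 ≤ 8000 = 20³, so L = 20.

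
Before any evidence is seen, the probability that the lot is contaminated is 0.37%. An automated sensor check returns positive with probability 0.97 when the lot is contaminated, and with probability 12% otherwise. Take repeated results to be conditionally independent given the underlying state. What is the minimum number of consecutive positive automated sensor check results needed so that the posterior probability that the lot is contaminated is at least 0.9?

Prior odds = 0.0037/0.9963 = 37/9963.
Likelihood ratio of a positive result = 0.97/0.12 = 97/12.
Target odds: 0.9 ÷ 0.1 = 9.
Require (97/12)ⁿ ≥ 9 ÷ (37/9963) = 89667/37.
(97/12)³ = 912673/1728 falls short of 89667/37 but (97/12)⁴ = 88529281/20736 reaches it, so n = 4.

4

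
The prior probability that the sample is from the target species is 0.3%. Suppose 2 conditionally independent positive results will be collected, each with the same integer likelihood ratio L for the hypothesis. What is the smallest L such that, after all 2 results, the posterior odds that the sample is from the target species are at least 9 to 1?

55

Prior odds = 0.003/0.997 = 3/997.
Target odds = 9.
Need L² ≥ 9 ÷ (3/997) = 2991.
54² = 2916 < 2991 ≤ 3025 = 55², so L = 55.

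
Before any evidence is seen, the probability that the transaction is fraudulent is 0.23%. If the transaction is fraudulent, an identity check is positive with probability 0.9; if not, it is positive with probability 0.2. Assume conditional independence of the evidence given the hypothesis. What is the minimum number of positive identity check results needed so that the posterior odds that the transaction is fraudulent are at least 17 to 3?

6

Prior odds = 0.0023/0.9977 = 23/9977.
Likelihood ratio of a positive = 0.9/0.2 = 4.5.
Target odds = 17/3.
Need (23/9977) × 4.5ⁿ ≥ 17/3, i.e. 4.5ⁿ ≥ 169609/69.
4.5⁵ = 1845.28125 falls short of 169609/69 but 4.5⁶ = 8303.765625 reaches it, so n = 6.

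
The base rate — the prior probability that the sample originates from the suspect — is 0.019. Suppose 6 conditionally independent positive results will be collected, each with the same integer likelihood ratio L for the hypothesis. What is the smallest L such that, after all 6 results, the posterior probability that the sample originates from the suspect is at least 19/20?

4

Prior odds = 0.019/0.981 = 19/981.
Target odds = 0.95/0.05 = 19.
Need L⁶ ≥ 19 ÷ (19/981) = 981.
3⁶ = 729 < 981 ≤ 4096 = 4⁶, so L = 4.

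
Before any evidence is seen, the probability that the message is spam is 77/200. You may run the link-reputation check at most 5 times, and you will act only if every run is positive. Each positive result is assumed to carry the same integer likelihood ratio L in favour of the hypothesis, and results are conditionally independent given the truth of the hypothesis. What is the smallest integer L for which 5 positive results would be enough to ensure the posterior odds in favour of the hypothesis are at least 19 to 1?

2

Prior odds = 0.385/0.615 = 77/123.
Target odds = 19.
Need L⁵ ≥ 19 ÷ (77/123) = 2337/77.
1⁵ = 1 < 2337/77 ≤ 32 = 2⁵, so L = 2.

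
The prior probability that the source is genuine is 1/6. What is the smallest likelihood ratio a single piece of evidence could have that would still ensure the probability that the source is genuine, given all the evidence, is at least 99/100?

Prior odds = (1/6)/(5/6) = 0.2.
Target odds = 0.99/0.01 = 99.
Required Bayes factor = 99 ÷ 0.2 = 495.

495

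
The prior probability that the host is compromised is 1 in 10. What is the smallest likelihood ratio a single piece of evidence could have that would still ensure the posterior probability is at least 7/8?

63

Prior odds = 0.1/0.9 = 1/9.
Target odds = 0.875/0.125 = 7.
Required Bayes factor = 7 ÷ (1/9) = 63.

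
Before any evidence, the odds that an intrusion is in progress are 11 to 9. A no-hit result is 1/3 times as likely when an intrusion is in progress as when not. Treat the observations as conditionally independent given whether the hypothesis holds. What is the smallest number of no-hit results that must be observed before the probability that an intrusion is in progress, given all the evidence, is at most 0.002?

6

Prior odds = 11/9.
Likelihood ratio per no-hit result = 1/3.
Target posterior odds = 0.002/0.998 = 1/499.
Need (11/9) × (1/3)ⁿ ≤ 1/499, i.e. (1/3)ⁿ ≤ 9/5489.
(1/3)⁵ = 1/243 is still above 9/5489 but (1/3)⁶ = 1/729 is at or below it, so n = 6.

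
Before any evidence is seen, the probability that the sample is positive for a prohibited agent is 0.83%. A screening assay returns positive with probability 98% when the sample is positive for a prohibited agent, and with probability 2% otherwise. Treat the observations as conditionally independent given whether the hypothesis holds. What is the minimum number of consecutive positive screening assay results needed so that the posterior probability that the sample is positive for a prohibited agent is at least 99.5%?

Prior odds = 0.0083/0.9917 = 83/9917.
Likelihood ratio of a positive result = 0.98/0.02 = 49.
Target odds: 0.995 ÷ 0.005 = 199.
Need (83/9917) × 49ⁿ ≥ 199, i.e. 49ⁿ ≥ 1973483/83.
49² = 2401 falls short of 1973483/83 but 49³ = 117649 reaches it, so n = 3.

3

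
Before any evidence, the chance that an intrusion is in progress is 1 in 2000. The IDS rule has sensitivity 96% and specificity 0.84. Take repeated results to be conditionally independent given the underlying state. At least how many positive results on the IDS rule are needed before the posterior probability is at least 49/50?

7

Prior odds = 0.0005/0.9995 = 1/1999.
False-positive rate = 1 − 0.84 = 0.16; likelihood ratio of a positive = 0.96/0.16 = 6.
Target odds: 0.98 ÷ 0.02 = 49.
Need (1/1999) × 6ⁿ ≥ 49, i.e. 6ⁿ ≥ 97951.
6⁶ = 46656 falls short of 97951 but 6⁷ = 279936 reaches it, so n = 7.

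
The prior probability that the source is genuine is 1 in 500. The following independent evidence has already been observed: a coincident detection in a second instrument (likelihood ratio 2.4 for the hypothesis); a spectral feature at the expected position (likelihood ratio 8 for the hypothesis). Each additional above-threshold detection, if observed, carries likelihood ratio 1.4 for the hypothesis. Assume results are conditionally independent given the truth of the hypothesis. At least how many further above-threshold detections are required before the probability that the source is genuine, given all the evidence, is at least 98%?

Prior odds = 0.002/0.998 = 1/499.
Combined Bayes factor of the evidence already in hand = 2.4 × 8 = 19.2.
Odds after that evidence = (1/499) × 19.2 = 96/2495.
Target odds = 0.98/0.02 = 49.
Need 1.4ⁿ ≥ 49 ÷ (96/2495) = 122255/96.
1.4²¹ ≈1171.36 falls short of 122255/96 but 1.4²² ≈1639.9 reaches it, so n = 22.

22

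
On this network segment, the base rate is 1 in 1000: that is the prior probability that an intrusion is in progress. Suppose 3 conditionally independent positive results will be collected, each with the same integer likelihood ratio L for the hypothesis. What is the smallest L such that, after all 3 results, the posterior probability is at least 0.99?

47

Prior odds = 0.001/0.999 = 1/999.
Target odds = 0.99/0.01 = 99.
Need L³ ≥ 99 ÷ (1/999) = 98901.
46³ = 97336 < 98901 ≤ 103823 = 47³, so L = 47.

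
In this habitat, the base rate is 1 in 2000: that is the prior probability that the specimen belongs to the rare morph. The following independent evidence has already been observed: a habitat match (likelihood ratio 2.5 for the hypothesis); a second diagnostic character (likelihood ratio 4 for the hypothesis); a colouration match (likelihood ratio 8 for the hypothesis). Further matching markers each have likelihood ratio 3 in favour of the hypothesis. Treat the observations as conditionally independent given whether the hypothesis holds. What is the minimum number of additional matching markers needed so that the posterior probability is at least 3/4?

4

Prior odds = 0.0005/0.9995 = 1/1999.
Combined Bayes factor of the evidence already in hand = 2.5 × 4 × 8 = 80.
Odds after that evidence = (1/1999) × 80 = 80/1999.
Target odds = 0.75/0.25 = 3.
Need 3ⁿ ≥ 3 ÷ (80/1999) = 74.9625.
3³ = 27 falls short of 74.9625 but 3⁴ = 81 reaches it, so n = 4.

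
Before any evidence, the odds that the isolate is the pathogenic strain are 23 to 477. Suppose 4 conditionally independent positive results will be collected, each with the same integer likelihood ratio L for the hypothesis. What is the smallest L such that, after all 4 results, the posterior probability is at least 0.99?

7

Prior odds = 23/477.
Target odds = 0.99/0.01 = 99.
Need L⁴ ≥ 99 ÷ (23/477) = 47223/23.
6⁴ = 1296 < 47223/23 ≤ 2401 = 7⁴, so L = 7.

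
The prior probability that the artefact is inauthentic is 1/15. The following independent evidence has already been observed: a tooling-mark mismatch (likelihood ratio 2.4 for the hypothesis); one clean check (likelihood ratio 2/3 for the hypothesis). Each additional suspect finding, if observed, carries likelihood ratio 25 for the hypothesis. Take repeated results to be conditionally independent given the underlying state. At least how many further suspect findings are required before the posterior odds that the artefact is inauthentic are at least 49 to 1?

Prior odds = (1/15)/(14/15) = 1/14.
Combined Bayes factor of the evidence already in hand = 2.4 × (2/3) = 1.6.
Odds after that evidence = (1/14) × 1.6 = 4/35.
Target odds = 49.
Need 25ⁿ ≥ 49 ÷ (4/35) = 428.75.
25¹ = 25 falls short of 428.75 but 25² = 625 reaches it, so n = 2.

2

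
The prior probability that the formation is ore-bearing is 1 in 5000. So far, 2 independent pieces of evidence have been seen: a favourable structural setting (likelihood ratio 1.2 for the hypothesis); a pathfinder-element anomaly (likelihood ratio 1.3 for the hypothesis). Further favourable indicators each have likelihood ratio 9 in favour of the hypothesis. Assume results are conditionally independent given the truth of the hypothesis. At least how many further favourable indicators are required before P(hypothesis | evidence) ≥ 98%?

Prior odds = 0.0002/0.9998 = 1/4999.
Combined Bayes factor of the evidence already in hand = 1.2 × 1.3 = 1.56.
Odds after that evidence = (1/4999) × 1.56 = 39/124975.
Target odds = 0.98/0.02 = 49.
Need 9ⁿ ≥ 49 ÷ (39/124975) = 6123775/39.
9⁵ = 59049 falls short of 6123775/39 but 9⁶ = 531441 reaches it, so n = 6.

6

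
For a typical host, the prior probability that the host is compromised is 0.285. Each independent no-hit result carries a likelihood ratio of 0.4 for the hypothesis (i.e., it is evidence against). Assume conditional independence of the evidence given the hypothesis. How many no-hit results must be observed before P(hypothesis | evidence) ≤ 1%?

5

Prior odds = 0.285/0.715 = 57/143.
Likelihood ratio per no-hit result = 0.4.
Target odds: 0.01 ÷ 0.99 = 1/99.
Need (57/143) × 0.4ⁿ ≤ 1/99, i.e. 0.4ⁿ ≤ 13/513.
0.4⁴ = 0.0256 is still above 13/513 but 0.4⁵ = 0.01024 is at or below it, so n = 5.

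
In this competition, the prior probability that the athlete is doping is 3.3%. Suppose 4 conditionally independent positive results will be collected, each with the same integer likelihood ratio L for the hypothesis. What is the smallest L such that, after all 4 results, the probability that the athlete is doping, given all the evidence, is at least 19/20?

5

Prior odds = 0.033/0.967 = 33/967.
Target odds = 0.95/0.05 = 19.
Need L⁴ ≥ 19 ÷ (33/967) = 18373/33.
4⁴ = 256 < 18373/33 ≤ 625 = 5⁴, so L = 5.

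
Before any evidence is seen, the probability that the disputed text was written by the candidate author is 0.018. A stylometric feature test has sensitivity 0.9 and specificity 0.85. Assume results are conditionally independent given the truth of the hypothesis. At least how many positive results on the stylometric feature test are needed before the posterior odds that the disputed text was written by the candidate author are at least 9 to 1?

Prior odds: 0.018 ÷ 0.982 = 9/491.
False-positive rate = 1 − 0.85 = 0.15; likelihood ratio of a positive = 0.9/0.15 = 6.
Target odds = 9.
Need (9/491) × 6ⁿ ≥ 9, i.e. 6ⁿ ≥ 491.
6³ = 216 falls short of 491 but 6⁴ = 1296 reaches it, so n = 4.

4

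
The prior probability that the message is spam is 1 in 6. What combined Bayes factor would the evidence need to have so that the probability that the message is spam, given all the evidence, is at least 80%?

20

Prior odds = (1/6)/(5/6) = 0.2.
Target odds = 0.8/0.2 = 4.
Required Bayes factor = 4 ÷ 0.2 = 20.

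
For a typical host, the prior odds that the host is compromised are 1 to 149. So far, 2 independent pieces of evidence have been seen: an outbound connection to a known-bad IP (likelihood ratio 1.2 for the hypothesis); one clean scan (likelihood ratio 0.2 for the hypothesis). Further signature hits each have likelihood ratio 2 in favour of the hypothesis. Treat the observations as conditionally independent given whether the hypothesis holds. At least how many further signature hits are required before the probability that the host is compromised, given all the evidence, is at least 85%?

Prior odds = 1/149.
Combined Bayes factor of the evidence already in hand = 1.2 × 0.2 = 0.24.
Odds after that evidence = (1/149) × 0.24 = 6/3725.
Target odds = 0.85/0.15 = 17/3.
Need 2ⁿ ≥ 17/3 ÷ (6/3725) = 63325/18.
2¹¹ = 2048 falls short of 63325/18 but 2¹² = 4096 reaches it, so n = 12.

12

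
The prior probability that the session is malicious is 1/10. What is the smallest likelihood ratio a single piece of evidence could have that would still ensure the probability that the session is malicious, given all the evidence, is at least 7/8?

63

Prior odds = 0.1/0.9 = 1/9.
Target odds = 0.875/0.125 = 7.
Required Bayes factor = 7 ÷ (1/9) = 63.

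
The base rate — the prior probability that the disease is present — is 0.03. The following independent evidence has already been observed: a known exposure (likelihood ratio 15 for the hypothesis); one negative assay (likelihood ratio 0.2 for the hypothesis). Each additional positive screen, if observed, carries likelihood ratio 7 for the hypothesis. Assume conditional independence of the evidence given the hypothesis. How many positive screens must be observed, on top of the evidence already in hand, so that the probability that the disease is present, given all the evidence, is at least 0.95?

Prior odds = 0.03/0.97 = 3/97.
Combined Bayes factor of the evidence already in hand = 15 × 0.2 = 3.
Odds after that evidence = (3/97) × 3 = 9/97.
Target odds = 0.95/0.05 = 19.
Need 7ⁿ ≥ 19 ÷ (9/97) = 1843/9.
7² = 49 falls short of 1843/9 but 7³ = 343 reaches it, so n = 3.

3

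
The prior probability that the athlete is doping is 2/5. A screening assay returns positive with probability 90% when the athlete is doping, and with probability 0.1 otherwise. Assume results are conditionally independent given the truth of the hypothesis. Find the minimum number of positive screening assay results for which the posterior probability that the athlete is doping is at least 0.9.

2

Prior odds: 0.4 ÷ 0.6 = 2/3.
Likelihood ratio of a positive result = 0.9/0.1 = 9.
Target posterior odds = 0.9/0.1 = 9.
Require 9ⁿ ≥ 9 ÷ (2/3) = 13.5.
9¹ = 9 falls short of 13.5 but 9² = 81 reaches it, so n = 2.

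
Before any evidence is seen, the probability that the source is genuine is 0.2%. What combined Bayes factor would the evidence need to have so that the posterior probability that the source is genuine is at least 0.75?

1497

Prior odds = 0.002/0.998 = 1/499.
Target odds = 0.75/0.25 = 3.
Required Bayes factor = 3 ÷ (1/499) = 1497.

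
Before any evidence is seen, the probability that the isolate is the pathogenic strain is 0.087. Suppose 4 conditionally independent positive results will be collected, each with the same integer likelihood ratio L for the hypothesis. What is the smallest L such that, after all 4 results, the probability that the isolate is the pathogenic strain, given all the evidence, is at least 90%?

4

Prior odds = 0.087/0.913 = 87/913.
Target odds = 0.9/0.1 = 9.
Need L⁴ ≥ 9 ÷ (87/913) = 2739/29.
3⁴ = 81 < 2739/29 ≤ 256 = 4⁴, so L = 4.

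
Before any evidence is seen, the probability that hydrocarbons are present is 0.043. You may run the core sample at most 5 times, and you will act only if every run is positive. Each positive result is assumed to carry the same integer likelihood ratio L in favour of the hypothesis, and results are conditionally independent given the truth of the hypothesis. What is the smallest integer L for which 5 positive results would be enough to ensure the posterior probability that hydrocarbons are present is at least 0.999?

Prior odds = 0.043/0.957 = 43/957.
Target odds = 0.999/0.001 = 999.
Need L⁵ ≥ 999 ÷ (43/957) = 956043/43.
7⁵ = 16807 < 956043/43 ≤ 32768 = 8⁵, so L = 8.

8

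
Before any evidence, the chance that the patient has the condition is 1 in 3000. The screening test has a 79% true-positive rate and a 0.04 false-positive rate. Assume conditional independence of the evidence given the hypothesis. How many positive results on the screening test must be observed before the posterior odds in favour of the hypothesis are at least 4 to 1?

4

Prior odds = (1/3000)/(2999/3000) = 1/2999.
Likelihood ratio of a positive result = 0.79/0.04 = 19.75.
Target odds = 4.
Need (1/2999) × 19.75ⁿ ≥ 4, i.e. 19.75ⁿ ≥ 11996.
19.75³ = 7703.734375 falls short of 11996 but 19.75⁴ = 38950081/256 reaches it, so n = 4.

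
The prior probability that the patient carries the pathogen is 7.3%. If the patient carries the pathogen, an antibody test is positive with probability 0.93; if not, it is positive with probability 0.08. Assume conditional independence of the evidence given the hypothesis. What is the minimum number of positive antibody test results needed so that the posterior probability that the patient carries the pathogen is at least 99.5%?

Prior odds = 0.073/0.927 = 73/927.
Likelihood ratio of a positive = 0.93/0.08 = 11.625.
Target odds: 0.995 ÷ 0.005 = 199.
Require 11.625ⁿ ≥ 199 ÷ (73/927) = 184473/73.
11.625³ = 804357/512 falls short of 184473/73 but 11.625⁴ = 74805201/4096 reaches it, so n = 4.

4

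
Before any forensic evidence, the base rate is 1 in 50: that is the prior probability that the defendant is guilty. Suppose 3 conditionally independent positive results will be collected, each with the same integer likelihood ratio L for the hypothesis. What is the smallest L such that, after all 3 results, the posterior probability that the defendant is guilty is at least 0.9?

Prior odds = 0.02/0.98 = 1/49.
Target odds = 0.9/0.1 = 9.
Need L³ ≥ 9 ÷ (1/49) = 441.
7³ = 343 < 441 ≤ 512 = 8³, so L = 8.

8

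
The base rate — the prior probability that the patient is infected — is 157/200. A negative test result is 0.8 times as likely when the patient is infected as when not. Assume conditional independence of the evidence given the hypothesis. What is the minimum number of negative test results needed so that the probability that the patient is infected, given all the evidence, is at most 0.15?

Prior odds = 0.785/0.215 = 157/43.
Likelihood ratio per negative test result = 0.8.
Target posterior odds = 0.15/0.85 = 3/17.
Require 0.8ⁿ ≤ 3/17 ÷ (157/43) = 129/2669.
0.8¹³ ≈0.0549756 is still above 129/2669 but 0.8¹⁴ ≈0.0439805 is at or below it, so n = 14.

14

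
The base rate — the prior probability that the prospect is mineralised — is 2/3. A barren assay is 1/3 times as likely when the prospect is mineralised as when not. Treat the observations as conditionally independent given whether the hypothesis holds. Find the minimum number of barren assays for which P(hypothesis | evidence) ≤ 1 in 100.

5

Prior odds = (2/3)/(1/3) = 2.
Likelihood ratio per barren assay = 1/3.
Target odds: 0.01 ÷ 0.99 = 1/99.
Need 2 × (1/3)ⁿ ≤ 1/99, i.e. (1/3)ⁿ ≤ 1/198.
(1/3)⁴ = 1/81 is still above 1/198 but (1/3)⁵ = 1/243 is at or below it, so n = 5.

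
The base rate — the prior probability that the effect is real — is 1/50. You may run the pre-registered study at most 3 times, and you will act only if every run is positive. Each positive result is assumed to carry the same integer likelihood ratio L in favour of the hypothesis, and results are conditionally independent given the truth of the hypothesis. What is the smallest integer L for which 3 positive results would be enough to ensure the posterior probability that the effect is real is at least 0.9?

8

Prior odds = 0.02/0.98 = 1/49.
Target odds = 0.9/0.1 = 9.
Need L³ ≥ 9 ÷ (1/49) = 441.
7³ = 343 < 441 ≤ 512 = 8³, so L = 8.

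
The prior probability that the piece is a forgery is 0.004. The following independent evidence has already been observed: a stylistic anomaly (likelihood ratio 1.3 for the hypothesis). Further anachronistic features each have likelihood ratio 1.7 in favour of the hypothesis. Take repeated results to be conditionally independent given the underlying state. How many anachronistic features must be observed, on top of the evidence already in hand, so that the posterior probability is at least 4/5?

Prior odds = 0.004/0.996 = 1/249.
Bayes factor of the evidence already in hand = 1.3.
Odds after that evidence = (1/249) × 1.3 = 13/2490.
Target odds = 0.8/0.2 = 4.
Need 1.7ⁿ ≥ 4 ÷ (13/2490) = 9960/13.
1.7¹² ≈582.622 falls short of 9960/13 but 1.7¹³ ≈990.458 reaches it, so n = 13.

13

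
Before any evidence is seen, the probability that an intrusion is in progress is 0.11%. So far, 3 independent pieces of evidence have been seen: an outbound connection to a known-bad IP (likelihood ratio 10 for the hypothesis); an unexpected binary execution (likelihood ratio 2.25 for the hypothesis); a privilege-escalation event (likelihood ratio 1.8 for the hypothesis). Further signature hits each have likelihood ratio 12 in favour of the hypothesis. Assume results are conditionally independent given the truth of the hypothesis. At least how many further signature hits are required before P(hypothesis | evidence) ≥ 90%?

3

Prior odds = 0.0011/0.9989 = 11/9989.
Combined Bayes factor of the evidence already in hand = 10 × 2.25 × 1.8 = 40.5.
Odds after that evidence = (11/9989) × 40.5 = 891/19978.
Target odds = 0.9/0.1 = 9.
Need 12ⁿ ≥ 9 ÷ (891/19978) = 19978/99.
12² = 144 falls short of 19978/99 but 12³ = 1728 reaches it, so n = 3.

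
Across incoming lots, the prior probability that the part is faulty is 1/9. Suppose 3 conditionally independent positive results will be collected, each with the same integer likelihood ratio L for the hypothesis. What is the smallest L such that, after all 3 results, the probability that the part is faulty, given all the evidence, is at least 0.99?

Prior odds = (1/9)/(8/9) = 0.125.
Target odds = 0.99/0.01 = 99.
Need L³ ≥ 99 ÷ 0.125 = 792.
9³ = 729 < 792 ≤ 1000 = 10³, so L = 10.

10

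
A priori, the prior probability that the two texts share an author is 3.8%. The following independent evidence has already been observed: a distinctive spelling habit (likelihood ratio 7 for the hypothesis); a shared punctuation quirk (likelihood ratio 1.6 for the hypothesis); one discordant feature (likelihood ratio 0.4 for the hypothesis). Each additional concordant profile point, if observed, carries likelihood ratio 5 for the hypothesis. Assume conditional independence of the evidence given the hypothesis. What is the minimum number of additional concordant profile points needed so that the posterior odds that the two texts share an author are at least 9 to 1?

3

Prior odds = 0.038/0.962 = 19/481.
Combined Bayes factor of the evidence already in hand = 7 × 1.6 × 0.4 = 4.48.
Odds after that evidence = (19/481) × 4.48 = 2128/12025.
Target odds = 9.
Need 5ⁿ ≥ 9 ÷ (2128/12025) = 108225/2128.
5² = 25 falls short of 108225/2128 but 5³ = 125 reaches it, so n = 3.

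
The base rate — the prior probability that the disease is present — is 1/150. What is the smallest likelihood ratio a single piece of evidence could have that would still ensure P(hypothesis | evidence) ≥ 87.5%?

1043

Prior odds = (1/150)/(149/150) = 1/149.
Target odds = 0.875/0.125 = 7.
Required Bayes factor = 7 ÷ (1/149) = 1043.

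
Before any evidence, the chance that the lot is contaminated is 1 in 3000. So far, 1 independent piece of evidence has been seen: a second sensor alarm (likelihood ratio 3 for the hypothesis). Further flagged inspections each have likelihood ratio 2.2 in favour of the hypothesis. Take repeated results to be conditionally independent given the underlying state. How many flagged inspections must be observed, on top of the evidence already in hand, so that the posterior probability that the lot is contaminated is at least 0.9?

Prior odds = (1/3000)/(2999/3000) = 1/2999.
Bayes factor of the evidence already in hand = 3.
Odds after that evidence = (1/2999) × 3 = 3/2999.
Target odds = 0.9/0.1 = 9.
Need 2.2ⁿ ≥ 9 ÷ (3/2999) = 8997.
2.2¹¹ ≈5843.18 falls short of 8997 but 2.2¹² ≈12855 reaches it, so n = 12.

12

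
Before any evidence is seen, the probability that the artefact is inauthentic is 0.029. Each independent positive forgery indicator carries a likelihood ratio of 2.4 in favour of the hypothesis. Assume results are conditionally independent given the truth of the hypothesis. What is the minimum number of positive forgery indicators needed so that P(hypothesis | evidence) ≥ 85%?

Prior odds = 0.029/0.971 = 29/971.
Likelihood ratio per positive forgery indicator = 2.4.
Target posterior odds = 0.85/0.15 = 17/3.
Need (29/971) × 2.4ⁿ ≥ 17/3, i.e. 2.4ⁿ ≥ 16507/87.
2.4⁵ = 79.62624 falls short of 16507/87 but 2.4⁶ = 2985984/15625 reaches it, so n = 6.

6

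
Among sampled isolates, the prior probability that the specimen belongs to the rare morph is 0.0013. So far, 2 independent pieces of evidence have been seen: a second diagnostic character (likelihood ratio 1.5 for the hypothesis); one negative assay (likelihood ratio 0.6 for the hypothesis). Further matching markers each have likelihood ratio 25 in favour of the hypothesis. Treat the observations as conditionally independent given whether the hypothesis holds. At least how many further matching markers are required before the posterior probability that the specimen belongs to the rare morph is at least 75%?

3

Prior odds = 0.0013/0.9987 = 13/9987.
Combined Bayes factor of the evidence already in hand = 1.5 × 0.6 = 0.9.
Odds after that evidence = (13/9987) × 0.9 = 39/33290.
Target odds = 0.75/0.25 = 3.
Need 25ⁿ ≥ 3 ÷ (39/33290) = 33290/13.
25² = 625 falls short of 33290/13 but 25³ = 15625 reaches it, so n = 3.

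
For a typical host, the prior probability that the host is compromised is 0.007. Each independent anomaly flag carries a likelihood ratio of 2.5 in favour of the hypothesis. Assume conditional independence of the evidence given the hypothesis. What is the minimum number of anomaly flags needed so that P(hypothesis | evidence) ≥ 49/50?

10

Prior odds: 0.007 ÷ 0.993 = 7/993.
Likelihood ratio per anomaly flag = 2.5.
Target posterior odds = 0.98/0.02 = 49.
Need (7/993) × 2.5ⁿ ≥ 49, i.e. 2.5ⁿ ≥ 6951.
2.5⁹ = 1953125/512 falls short of 6951 but 2.5¹⁰ = 9765625/1024 reaches it, so n = 10.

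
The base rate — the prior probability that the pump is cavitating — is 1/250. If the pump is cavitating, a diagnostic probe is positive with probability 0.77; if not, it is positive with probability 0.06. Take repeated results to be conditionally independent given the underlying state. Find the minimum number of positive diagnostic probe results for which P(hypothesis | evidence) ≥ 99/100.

4

Prior odds: 0.004 ÷ 0.996 = 1/249.
Likelihood ratio of a positive = 0.77/0.06 = 77/6.
Target odds: 0.99 ÷ 0.01 = 99.
Require (77/6)ⁿ ≥ 99 ÷ (1/249) = 24651.
(77/6)³ = 456533/216 falls short of 24651 but (77/6)⁴ = 35153041/1296 reaches it, so n = 4.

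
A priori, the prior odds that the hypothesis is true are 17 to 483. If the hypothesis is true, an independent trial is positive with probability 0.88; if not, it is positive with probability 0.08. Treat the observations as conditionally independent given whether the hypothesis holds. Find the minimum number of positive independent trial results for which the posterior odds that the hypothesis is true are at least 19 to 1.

3

Prior odds = 17/483.
Likelihood ratio of a positive = 0.88/0.08 = 11.
Target odds = 19.
Need (17/483) × 11ⁿ ≥ 19, i.e. 11ⁿ ≥ 9177/17.
11² = 121 falls short of 9177/17 but 11³ = 1331 reaches it, so n = 3.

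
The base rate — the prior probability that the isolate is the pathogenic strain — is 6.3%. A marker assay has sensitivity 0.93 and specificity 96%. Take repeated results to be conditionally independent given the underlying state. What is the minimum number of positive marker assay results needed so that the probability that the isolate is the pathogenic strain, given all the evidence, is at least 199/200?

3

Prior odds = 0.063/0.937 = 63/937.
False-positive rate = 1 − 0.96 = 0.04; likelihood ratio of a positive = 0.93/0.04 = 23.25.
Target posterior odds = 0.995/0.005 = 199.
Need (63/937) × 23.25ⁿ ≥ 199, i.e. 23.25ⁿ ≥ 186463/63.
23.25² = 540.5625 falls short of 186463/63 but 23.25³ = 804357/64 reaches it, so n = 3.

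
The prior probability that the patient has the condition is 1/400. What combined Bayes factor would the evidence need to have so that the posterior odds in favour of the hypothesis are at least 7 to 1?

Prior odds = 0.0025/0.9975 = 1/399.
Target odds = 7.
Required Bayes factor = 7 ÷ (1/399) = 2793.

2793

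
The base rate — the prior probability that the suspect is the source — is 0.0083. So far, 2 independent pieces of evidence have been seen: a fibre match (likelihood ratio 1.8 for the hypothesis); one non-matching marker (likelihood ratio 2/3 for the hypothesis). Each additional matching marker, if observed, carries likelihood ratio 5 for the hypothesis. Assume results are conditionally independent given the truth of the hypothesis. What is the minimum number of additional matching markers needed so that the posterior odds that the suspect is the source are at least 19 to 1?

Prior odds = 0.0083/0.9917 = 83/9917.
Combined Bayes factor of the evidence already in hand = 1.8 × (2/3) = 1.2.
Odds after that evidence = (83/9917) × 1.2 = 498/49585.
Target odds = 19.
Need 5ⁿ ≥ 19 ÷ (498/49585) = 942115/498.
5⁴ = 625 falls short of 942115/498 but 5⁵ = 3125 reaches it, so n = 5.

5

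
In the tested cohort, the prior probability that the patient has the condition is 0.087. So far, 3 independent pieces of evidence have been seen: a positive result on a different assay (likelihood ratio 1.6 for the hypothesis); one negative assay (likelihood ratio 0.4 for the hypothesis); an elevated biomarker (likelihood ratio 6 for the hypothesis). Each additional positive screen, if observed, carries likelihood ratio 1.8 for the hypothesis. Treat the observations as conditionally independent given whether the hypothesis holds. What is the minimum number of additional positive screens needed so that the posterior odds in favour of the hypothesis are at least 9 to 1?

6

Prior odds = 0.087/0.913 = 87/913.
Combined Bayes factor of the evidence already in hand = 1.6 × 0.4 × 6 = 3.84.
Odds after that evidence = (87/913) × 3.84 = 8352/22825.
Target odds = 9.
Need 1.8ⁿ ≥ 9 ÷ (8352/22825) = 22825/928.
1.8⁵ = 18.89568 falls short of 22825/928 but 1.8⁶ = 531441/15625 reaches it, so n = 6.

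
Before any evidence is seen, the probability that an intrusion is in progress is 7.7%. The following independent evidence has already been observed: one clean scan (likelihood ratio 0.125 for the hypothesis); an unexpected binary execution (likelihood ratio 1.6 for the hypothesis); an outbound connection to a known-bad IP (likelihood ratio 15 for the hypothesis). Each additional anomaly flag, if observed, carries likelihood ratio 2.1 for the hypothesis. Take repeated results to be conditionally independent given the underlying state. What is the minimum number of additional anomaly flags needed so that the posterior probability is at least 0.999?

12

Prior odds = 0.077/0.923 = 77/923.
Combined Bayes factor of the evidence already in hand = 0.125 × 1.6 × 15 = 3.
Odds after that evidence = (77/923) × 3 = 231/923.
Target odds = 0.999/0.001 = 999.
Need 2.1ⁿ ≥ 999 ÷ (231/923) = 307359/77.
2.1¹¹ ≈3502.78 falls short of 307359/77 but 2.1¹² ≈7355.83 reaches it, so n = 12.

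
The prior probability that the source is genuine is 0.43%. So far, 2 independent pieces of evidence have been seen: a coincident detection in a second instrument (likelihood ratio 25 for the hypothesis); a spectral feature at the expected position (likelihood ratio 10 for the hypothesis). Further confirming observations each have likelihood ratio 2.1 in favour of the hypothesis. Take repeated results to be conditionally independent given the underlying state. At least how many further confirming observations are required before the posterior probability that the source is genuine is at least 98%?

Prior odds = 0.0043/0.9957 = 43/9957.
Combined Bayes factor of the evidence already in hand = 25 × 10 = 250.
Odds after that evidence = (43/9957) × 250 = 10750/9957.
Target odds = 0.98/0.02 = 49.
Need 2.1ⁿ ≥ 49 ÷ (10750/9957) = 487893/10750.
2.1⁵ = 4084101/100000 falls short of 487893/10750 but 2.1⁶ = 85766121/1000000 reaches it, so n = 6.

6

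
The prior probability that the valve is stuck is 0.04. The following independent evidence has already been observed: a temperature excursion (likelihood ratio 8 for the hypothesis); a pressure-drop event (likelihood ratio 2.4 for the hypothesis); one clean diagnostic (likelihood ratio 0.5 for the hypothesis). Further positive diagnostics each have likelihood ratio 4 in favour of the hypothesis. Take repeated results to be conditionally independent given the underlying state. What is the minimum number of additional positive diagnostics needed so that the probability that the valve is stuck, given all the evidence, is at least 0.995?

Prior odds = 0.04/0.96 = 1/24.
Combined Bayes factor of the evidence already in hand = 8 × 2.4 × 0.5 = 9.6.
Odds after that evidence = (1/24) × 9.6 = 0.4.
Target odds = 0.995/0.005 = 199.
Need 4ⁿ ≥ 199 ÷ 0.4 = 497.5.
4⁴ = 256 falls short of 497.5 but 4⁵ = 1024 reaches it, so n = 5.

5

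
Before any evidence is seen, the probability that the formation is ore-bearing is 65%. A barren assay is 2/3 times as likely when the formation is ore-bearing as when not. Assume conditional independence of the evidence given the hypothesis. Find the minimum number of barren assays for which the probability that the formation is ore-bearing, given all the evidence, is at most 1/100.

Prior odds: 0.65 ÷ 0.35 = 13/7.
Likelihood ratio per barren assay = 2/3.
Target posterior odds = 0.01/0.99 = 1/99.
Need (13/7) × (2/3)ⁿ ≤ 1/99, i.e. (2/3)ⁿ ≤ 7/1287.
(2/3)¹² = 4096/531441 is still above 7/1287 but (2/3)¹³ = 8192/1594323 is at or below it, so n = 13.

13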